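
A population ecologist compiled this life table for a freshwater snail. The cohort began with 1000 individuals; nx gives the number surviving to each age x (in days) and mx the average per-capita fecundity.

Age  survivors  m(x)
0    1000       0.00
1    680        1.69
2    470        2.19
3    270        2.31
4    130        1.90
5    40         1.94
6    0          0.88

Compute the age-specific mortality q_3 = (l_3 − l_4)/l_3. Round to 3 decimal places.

0.519

lx = nx/n0 = nx/1000: 1, 0.68, 0.47, 0.27, 0.13, 0.04, 0
q_3 = (l_3 − l_4) / l_3 = (0.27 − 0.13) / 0.27
     = 0.14 / 0.27 = 0.518519… → 0.519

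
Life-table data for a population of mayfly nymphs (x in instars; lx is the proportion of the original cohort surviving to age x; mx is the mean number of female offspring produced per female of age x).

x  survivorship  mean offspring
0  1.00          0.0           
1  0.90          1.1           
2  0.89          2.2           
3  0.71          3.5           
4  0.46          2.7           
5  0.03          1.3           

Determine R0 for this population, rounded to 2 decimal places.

lx·mx by age: 0, 0.99, 1.958, 2.485, 1.242, 0.039
R0 = Σ lx·mx = 6.714 → 6.71

6.71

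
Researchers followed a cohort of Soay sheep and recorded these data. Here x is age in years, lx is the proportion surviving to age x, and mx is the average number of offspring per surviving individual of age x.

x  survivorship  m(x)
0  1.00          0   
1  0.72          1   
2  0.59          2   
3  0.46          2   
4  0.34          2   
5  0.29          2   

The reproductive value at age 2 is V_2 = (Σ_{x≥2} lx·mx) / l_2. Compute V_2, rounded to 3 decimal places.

5.695

lx·mx for x ≥ 2: 1.18, 0.92, 0.68, 0.58 → sum = 3.36
V_2 = 3.36 / l_2 = 3.36 / 0.59 = 5.694915… → 5.695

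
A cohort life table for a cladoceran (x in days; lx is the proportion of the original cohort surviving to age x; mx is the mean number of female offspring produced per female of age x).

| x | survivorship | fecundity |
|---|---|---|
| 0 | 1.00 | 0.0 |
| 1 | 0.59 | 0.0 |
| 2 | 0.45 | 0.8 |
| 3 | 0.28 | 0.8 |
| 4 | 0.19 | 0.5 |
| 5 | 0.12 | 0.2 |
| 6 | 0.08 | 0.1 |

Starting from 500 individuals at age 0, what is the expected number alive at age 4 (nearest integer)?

Expected survivors = N0 · l_4 = 500 × 0.19 = 95 → 95

95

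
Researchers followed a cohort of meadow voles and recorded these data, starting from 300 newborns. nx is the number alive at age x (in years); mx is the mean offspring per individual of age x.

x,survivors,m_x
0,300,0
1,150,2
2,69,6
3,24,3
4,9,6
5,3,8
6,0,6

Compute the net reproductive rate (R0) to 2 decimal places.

2.88

lx = nx/n0 = nx/300: 1, 0.5, 0.23, 0.08, 0.03, 0.01, 0
lx·mx by age: 0, 1, 1.38, 0.24, 0.18, 0.08, 0
R0 = Σ lx·mx = 2.88 → 2.88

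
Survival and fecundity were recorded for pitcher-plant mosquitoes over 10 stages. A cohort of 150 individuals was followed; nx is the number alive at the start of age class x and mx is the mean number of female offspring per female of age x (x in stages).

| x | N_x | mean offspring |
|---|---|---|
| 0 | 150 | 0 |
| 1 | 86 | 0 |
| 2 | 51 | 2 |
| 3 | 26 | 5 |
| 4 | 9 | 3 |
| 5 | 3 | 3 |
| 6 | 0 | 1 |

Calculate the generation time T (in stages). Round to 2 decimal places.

lx = nx/n0 = nx/150: 1, 0.57333…, 0.34, 0.17333…, 0.06, 0.02, 0
lx·mx: 0, 0, 0.68, 0.866667…, 0.18, 0.06, 0 → R0 = 1.786667…
x·lx·mx: 0, 0, 1.36, 2.6…, 0.72, 0.3, 0 → Σ = 4.98…
T = 4.98… / 1.786667… = 2.787313… → 2.79

2.79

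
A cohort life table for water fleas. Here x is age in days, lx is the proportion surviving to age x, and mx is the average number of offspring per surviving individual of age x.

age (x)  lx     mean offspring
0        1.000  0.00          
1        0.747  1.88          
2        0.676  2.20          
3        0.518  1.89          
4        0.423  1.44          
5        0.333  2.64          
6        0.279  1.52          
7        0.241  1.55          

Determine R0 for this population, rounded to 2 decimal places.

6.16

lx·mx by age: 0, 1.40436, 1.4872, 0.97902, 0.60912, 0.87912, 0.42408, 0.37355
R0 = Σ lx·mx = 6.15645 → 6.16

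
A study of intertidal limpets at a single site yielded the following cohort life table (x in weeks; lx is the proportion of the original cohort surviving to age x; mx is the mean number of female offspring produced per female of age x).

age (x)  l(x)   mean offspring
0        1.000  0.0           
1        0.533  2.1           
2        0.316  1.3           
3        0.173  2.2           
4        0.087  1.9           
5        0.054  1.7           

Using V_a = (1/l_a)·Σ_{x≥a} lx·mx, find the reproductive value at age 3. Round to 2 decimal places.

lx·mx for x ≥ 3: 0.3806, 0.1653, 0.0918 → sum = 0.6377
V_3 = 0.6377 / l_3 = 0.6377 / 0.173 = 3.686127… → 3.69

3.69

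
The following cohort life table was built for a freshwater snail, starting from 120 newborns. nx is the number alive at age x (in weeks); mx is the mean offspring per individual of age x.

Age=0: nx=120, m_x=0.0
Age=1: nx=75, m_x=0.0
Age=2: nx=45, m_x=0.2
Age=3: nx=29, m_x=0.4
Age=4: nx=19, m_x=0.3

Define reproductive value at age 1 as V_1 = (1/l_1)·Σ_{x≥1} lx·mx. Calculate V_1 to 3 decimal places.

0.351

lx = nx/n0 = nx/120: 1, 0.625, 0.375, 0.24167…, 0.15833…
lx·mx for x ≥ 1: 0, 0.075, 0.096667…, 0.0475… → sum = 0.219167…
V_1 = 0.219167… / l_1 = 0.219167… / 0.625 = 0.350667… → 0.351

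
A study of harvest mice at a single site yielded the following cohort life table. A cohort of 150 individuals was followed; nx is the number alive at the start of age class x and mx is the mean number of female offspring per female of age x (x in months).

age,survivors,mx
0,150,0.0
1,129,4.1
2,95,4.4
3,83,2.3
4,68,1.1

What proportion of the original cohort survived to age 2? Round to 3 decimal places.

l_2 = n_2/n_0 = 95/150 = 0.633333… → 0.633

0.633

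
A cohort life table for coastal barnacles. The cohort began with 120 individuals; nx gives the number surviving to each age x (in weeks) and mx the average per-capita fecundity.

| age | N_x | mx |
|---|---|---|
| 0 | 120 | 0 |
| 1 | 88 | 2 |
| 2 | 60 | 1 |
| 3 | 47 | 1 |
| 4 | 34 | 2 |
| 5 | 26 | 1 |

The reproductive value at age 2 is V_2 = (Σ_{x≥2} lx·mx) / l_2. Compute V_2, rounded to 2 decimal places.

3.35

lx = nx/n0 = nx/120: 1, 0.73333…, 0.5, 0.39167…, 0.28333…, 0.21667…
lx·mx for x ≥ 2: 0.5, 0.391667…, 0.566667…, 0.216667… → sum = 1.675…
V_2 = 1.675… / l_2 = 1.675… / 0.5 = 3.35… → 3.35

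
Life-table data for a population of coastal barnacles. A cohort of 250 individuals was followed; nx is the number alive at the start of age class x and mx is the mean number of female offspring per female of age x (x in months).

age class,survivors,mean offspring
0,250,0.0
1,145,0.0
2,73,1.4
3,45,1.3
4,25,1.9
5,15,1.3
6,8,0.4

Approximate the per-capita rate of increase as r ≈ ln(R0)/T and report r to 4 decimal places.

lx = nx/n0 = nx/250: 1, 0.58, 0.292, 0.18, 0.1, 0.06, 0.032
R0 = Σ lx·mx = 0 + 0 + 0.4088 + 0.234 + 0.19 + 0.078 + 0.0128 = 0.9236
Σ x·lx·mx = 2.7464; T = 2.7464/0.9236 = 2.97358…
r ≈ ln(R0)/T = ln(0.9236)/2.97358… = -0.026727… → -0.0267

-0.0267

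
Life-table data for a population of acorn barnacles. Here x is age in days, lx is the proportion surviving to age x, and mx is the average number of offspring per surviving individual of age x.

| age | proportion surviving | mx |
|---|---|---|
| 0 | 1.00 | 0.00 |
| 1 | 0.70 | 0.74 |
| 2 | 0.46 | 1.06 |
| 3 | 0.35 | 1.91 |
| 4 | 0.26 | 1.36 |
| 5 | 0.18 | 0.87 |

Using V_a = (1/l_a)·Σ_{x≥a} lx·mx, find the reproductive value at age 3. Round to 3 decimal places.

lx·mx for x ≥ 3: 0.6685, 0.3536, 0.1566 → sum = 1.1787
V_3 = 1.1787 / l_3 = 1.1787 / 0.35 = 3.367714… → 3.368

3.368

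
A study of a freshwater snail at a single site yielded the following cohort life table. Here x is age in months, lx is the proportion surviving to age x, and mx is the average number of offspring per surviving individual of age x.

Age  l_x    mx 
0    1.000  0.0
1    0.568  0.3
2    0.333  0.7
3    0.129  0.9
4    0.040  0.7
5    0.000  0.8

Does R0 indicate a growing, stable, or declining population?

R0 = Σ lx·mx = 0 + 0.1704 + 0.2331 + 0.1161 + 0.028 + 0 = 0.5476
R0 < 1, so the population is declining.

declining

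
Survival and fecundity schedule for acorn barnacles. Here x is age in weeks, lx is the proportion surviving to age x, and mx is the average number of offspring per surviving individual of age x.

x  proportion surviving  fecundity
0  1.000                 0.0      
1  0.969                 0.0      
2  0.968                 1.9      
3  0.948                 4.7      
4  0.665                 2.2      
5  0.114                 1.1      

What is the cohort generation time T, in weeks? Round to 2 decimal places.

2.98

lx·mx: 0, 0, 1.8392, 4.4556, 1.463, 0.1254 → R0 = 7.8832
x·lx·mx: 0, 0, 3.6784, 13.3668, 5.852, 0.627 → Σ = 23.5242
T = 23.5242 / 7.8832 = 2.984093… → 2.98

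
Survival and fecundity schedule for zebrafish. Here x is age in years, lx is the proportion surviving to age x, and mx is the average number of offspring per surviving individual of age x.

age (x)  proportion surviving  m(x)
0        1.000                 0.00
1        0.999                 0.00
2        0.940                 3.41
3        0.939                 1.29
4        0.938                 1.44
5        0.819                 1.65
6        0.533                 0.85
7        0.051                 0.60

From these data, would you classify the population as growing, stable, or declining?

growing

R0 = Σ lx·mx = 0 + 0 + 3.2054 + 1.21131 + 1.35072 + 1.35135 + 0.45305 + 0.0306 = 7.60243
R0 > 1, so the population is growing.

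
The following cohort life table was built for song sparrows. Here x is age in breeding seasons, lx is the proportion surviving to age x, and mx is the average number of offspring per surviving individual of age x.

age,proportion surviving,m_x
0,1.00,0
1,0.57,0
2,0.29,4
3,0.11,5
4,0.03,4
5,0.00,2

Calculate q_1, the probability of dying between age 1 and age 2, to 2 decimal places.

0.49

q_1 = (l_1 − l_2) / l_1 = (0.57 − 0.29) / 0.57
     = 0.28 / 0.57 = 0.491228… → 0.49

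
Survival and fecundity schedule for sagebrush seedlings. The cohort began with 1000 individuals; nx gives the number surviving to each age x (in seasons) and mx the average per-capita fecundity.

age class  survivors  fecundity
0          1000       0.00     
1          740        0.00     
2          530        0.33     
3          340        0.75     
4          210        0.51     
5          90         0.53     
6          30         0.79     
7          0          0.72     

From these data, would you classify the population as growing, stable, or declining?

lx = nx/n0 = nx/1000: 1, 0.74, 0.53, 0.34, 0.21, 0.09, 0.03, 0
R0 = Σ lx·mx = 0 + 0 + 0.1749 + 0.255 + 0.1071 + 0.0477 + 0.0237 + 0 = 0.6084
R0 < 1, so the population is declining.

declining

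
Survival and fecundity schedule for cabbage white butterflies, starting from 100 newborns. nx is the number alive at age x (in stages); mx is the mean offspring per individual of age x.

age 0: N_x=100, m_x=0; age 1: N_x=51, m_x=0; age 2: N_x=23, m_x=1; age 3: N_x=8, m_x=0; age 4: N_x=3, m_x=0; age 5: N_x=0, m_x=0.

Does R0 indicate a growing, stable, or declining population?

lx = nx/n0 = nx/100: 1, 0.51, 0.23, 0.08, 0.03, 0
R0 = Σ lx·mx = 0 + 0 + 0.23 + 0 + 0 + 0 = 0.23
R0 < 1, so the population is declining.

declining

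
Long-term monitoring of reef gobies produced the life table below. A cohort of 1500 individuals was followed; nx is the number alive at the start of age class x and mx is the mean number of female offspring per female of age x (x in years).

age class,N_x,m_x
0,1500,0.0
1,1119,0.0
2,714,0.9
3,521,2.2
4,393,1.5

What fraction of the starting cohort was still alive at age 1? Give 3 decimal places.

l_1 = n_1/n_0 = 1119/1500 = 0.746 → 0.746

0.746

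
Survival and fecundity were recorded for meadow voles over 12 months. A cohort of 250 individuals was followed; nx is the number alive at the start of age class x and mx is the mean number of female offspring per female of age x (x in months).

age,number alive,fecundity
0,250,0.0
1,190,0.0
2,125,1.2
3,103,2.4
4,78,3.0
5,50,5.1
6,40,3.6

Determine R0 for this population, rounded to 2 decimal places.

lx = nx/n0 = nx/250: 1, 0.76, 0.5, 0.412, 0.312, 0.2, 0.16
lx·mx by age: 0, 0, 0.6, 0.9888, 0.936, 1.02, 0.576
R0 = Σ lx·mx = 4.1208 → 4.12

4.12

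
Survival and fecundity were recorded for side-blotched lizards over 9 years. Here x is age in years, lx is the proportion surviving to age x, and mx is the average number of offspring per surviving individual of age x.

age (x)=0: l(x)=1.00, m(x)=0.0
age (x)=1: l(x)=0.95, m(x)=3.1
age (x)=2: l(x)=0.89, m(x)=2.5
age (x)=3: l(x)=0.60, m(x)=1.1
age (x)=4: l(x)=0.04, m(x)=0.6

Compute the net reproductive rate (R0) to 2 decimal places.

5.85

lx·mx by age: 0, 2.945, 2.225, 0.66, 0.024
R0 = Σ lx·mx = 5.854 → 5.85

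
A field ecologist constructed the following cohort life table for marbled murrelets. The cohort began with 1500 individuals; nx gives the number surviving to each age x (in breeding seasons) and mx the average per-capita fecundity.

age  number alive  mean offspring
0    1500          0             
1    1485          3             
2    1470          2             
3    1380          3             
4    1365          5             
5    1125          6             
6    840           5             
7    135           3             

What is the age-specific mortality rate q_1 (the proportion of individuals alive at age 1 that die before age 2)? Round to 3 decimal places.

0.010

lx = nx/n0 = nx/1500: 1, 0.99, 0.98, 0.92, 0.91, 0.75, 0.56, 0.09
q_1 = (l_1 − l_2) / l_1 = (0.99 − 0.98) / 0.99
     = 0.01 / 0.99 = 0.010101… → 0.010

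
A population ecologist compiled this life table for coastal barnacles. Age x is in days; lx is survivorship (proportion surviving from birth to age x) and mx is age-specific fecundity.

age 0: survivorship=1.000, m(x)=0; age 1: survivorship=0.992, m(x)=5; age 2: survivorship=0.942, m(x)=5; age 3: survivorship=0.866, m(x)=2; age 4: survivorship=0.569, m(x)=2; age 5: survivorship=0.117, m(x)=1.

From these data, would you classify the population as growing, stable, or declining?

growing

R0 = Σ lx·mx = 0 + 4.96 + 4.71 + 1.732 + 1.138 + 0.117 = 12.657
R0 > 1, so the population is growing.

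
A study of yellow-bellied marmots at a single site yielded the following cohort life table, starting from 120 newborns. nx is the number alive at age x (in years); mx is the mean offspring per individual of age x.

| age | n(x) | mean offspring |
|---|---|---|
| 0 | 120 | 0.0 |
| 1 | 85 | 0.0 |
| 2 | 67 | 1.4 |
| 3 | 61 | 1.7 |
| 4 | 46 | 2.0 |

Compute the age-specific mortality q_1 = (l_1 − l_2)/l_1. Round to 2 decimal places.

lx = nx/n0 = nx/120: 1, 0.70833…, 0.55833…, 0.50833…, 0.38333…
q_1 = (l_1 − l_2) / l_1 = (0.708333… − 0.558333…) / 0.708333…
     = 0.15… / 0.708333… = 0.211765… → 0.21

0.21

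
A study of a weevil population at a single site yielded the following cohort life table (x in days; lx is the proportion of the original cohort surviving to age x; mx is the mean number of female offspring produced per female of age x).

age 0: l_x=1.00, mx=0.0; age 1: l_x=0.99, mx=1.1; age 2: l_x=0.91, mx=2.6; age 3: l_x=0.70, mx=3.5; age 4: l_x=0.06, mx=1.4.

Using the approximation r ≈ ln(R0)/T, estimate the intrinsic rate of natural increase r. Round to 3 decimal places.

0.794

R0 = Σ lx·mx = 0 + 1.089 + 2.366 + 2.45 + 0.084 = 5.989
Σ x·lx·mx = 13.507; T = 13.507/5.989 = 2.2553…
r ≈ ln(R0)/T = ln(5.989)/2.2553… = 0.79365… → 0.794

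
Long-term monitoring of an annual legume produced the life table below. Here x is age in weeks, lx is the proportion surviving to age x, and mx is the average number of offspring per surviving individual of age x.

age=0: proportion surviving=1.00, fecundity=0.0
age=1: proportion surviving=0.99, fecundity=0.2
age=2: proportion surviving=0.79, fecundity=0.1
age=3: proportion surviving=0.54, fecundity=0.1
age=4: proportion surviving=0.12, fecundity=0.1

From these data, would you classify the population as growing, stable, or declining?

R0 = Σ lx·mx = 0 + 0.198 + 0.079 + 0.054 + 0.012 = 0.343
R0 < 1, so the population is declining.

declining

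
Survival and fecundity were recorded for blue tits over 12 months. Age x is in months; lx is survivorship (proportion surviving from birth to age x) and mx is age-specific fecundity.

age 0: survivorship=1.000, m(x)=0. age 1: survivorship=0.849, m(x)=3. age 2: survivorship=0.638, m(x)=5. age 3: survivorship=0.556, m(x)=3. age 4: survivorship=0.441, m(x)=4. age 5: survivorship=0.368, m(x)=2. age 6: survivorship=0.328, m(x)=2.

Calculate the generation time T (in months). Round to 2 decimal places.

2.71

lx·mx: 0, 2.547, 3.19, 1.668, 1.764, 0.736, 0.656 → R0 = 10.561
x·lx·mx: 0, 2.547, 6.38, 5.004, 7.056, 3.68, 3.936 → Σ = 28.603
T = 28.603 / 10.561 = 2.708361… → 2.71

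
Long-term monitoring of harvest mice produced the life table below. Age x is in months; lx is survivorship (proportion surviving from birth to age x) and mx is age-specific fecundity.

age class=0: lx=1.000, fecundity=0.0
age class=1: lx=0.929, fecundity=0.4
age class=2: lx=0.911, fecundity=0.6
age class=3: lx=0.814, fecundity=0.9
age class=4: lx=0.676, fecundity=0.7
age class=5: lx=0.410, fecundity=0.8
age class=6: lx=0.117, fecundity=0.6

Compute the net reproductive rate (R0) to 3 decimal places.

lx·mx by age: 0, 0.3716, 0.5466, 0.7326, 0.4732, 0.328, 0.0702
R0 = Σ lx·mx = 2.5222 → 2.522

2.522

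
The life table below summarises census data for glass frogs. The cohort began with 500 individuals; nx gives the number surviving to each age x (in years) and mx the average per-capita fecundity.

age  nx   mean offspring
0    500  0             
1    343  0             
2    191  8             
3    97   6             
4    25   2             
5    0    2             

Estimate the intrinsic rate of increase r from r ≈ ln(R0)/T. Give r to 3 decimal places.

lx = nx/n0 = nx/500: 1, 0.686, 0.382, 0.194, 0.05, 0
R0 = Σ lx·mx = 0 + 0 + 3.056 + 1.164 + 0.1 + 0 = 4.32
Σ x·lx·mx = 10.004; T = 10.004/4.32 = 2.31574…
r ≈ ln(R0)/T = ln(4.32)/2.31574… = 0.63187… → 0.632

0.632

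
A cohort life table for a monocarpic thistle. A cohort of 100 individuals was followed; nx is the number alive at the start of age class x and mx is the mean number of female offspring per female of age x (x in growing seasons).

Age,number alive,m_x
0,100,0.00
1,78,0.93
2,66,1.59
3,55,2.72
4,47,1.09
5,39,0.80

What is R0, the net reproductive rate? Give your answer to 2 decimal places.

4.10

lx = nx/n0 = nx/100: 1, 0.78, 0.66, 0.55, 0.47, 0.39
lx·mx by age: 0, 0.7254, 1.0494, 1.496, 0.5123, 0.312
R0 = Σ lx·mx = 4.0951 → 4.10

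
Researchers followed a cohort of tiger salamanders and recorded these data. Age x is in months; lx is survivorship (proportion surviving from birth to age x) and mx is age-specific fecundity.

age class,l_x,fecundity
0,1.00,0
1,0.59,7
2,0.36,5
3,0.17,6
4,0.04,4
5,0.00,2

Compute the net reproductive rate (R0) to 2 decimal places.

7.11

lx·mx by age: 0, 4.13, 1.8, 1.02, 0.16, 0
R0 = Σ lx·mx = 7.11 → 7.11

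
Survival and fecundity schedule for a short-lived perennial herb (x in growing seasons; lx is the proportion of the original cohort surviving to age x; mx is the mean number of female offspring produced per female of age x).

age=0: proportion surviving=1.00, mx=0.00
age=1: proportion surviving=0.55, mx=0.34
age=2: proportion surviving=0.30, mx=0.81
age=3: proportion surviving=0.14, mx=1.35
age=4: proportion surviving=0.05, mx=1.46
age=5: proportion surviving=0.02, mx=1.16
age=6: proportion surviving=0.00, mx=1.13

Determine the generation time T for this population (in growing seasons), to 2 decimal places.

lx·mx: 0, 0.187, 0.243, 0.189, 0.073, 0.0232, 0 → R0 = 0.7152
x·lx·mx: 0, 0.187, 0.486, 0.567, 0.292, 0.116, 0 → Σ = 1.648
T = 1.648 / 0.7152 = 2.304251… → 2.30

2.30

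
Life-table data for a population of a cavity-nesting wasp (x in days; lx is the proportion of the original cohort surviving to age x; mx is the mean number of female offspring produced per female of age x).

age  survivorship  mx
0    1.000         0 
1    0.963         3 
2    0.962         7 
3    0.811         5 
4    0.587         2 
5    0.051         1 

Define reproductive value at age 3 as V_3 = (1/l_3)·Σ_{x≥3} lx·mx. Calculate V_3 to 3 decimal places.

lx·mx for x ≥ 3: 4.055, 1.174, 0.051 → sum = 5.28
V_3 = 5.28 / l_3 = 5.28 / 0.811 = 6.510481… → 6.510

6.510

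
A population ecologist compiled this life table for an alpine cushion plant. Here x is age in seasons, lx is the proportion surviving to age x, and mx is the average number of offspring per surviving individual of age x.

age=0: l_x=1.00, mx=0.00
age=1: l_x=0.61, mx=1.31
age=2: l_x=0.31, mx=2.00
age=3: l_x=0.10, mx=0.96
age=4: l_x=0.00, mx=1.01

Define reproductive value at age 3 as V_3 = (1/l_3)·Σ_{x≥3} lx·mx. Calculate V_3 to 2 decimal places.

lx·mx for x ≥ 3: 0.096, 0 → sum = 0.096
V_3 = 0.096 / l_3 = 0.096 / 0.1 = 0.96 → 0.96

0.96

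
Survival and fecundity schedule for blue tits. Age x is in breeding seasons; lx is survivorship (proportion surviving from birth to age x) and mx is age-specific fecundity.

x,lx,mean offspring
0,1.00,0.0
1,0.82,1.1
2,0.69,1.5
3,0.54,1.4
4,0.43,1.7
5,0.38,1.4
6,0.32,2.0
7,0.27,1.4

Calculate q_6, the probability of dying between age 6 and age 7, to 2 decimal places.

q_6 = (l_6 − l_7) / l_6 = (0.32 − 0.27) / 0.32
     = 0.05 / 0.32 = 0.15625 → 0.16

0.16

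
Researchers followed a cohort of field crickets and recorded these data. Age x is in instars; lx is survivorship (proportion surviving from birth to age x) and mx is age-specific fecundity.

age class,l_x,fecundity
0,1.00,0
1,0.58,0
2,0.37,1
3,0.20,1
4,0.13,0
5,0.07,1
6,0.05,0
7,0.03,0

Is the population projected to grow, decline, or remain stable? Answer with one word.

declining

R0 = Σ lx·mx = 0 + 0 + 0.37 + 0.2 + 0 + 0.07 + 0 + 0 = 0.64
R0 < 1, so the population is declining.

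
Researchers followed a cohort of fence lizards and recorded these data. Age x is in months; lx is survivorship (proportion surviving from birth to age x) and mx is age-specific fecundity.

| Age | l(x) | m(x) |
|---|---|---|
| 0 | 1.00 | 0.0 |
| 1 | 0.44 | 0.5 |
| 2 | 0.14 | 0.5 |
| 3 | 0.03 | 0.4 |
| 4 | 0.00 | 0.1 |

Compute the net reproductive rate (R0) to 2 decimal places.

0.30

lx·mx by age: 0, 0.22, 0.07, 0.012, 0
R0 = Σ lx·mx = 0.302 → 0.30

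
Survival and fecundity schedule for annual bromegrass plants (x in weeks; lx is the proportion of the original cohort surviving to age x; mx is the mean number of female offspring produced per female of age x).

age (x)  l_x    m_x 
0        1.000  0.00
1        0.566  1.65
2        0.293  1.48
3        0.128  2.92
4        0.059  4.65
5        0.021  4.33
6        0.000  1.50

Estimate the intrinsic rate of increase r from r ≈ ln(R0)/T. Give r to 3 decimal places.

0.351

R0 = Σ lx·mx = 0 + 0.9339 + 0.43364 + 0.37376 + 0.27435 + 0.09093 + 0 = 2.10658
Σ x·lx·mx = 4.47451; T = 4.47451/2.10658 = 2.12406…
r ≈ ln(R0)/T = ln(2.10658)/2.12406… = 0.35077… → 0.351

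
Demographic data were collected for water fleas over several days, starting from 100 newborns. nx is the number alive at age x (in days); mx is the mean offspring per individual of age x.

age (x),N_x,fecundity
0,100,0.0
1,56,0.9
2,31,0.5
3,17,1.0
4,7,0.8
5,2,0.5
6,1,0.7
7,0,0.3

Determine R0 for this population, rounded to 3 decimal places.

0.902

lx = nx/n0 = nx/100: 1, 0.56, 0.31, 0.17, 0.07, 0.02, 0.01, 0
lx·mx by age: 0, 0.504, 0.155, 0.17, 0.056, 0.01, 0.007, 0
R0 = Σ lx·mx = 0.902 → 0.902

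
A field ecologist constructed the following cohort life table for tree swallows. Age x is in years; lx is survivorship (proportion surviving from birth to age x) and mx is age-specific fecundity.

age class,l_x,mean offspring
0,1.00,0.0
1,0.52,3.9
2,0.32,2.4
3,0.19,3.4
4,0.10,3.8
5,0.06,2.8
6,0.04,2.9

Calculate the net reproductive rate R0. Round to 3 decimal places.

4.106

lx·mx by age: 0, 2.028, 0.768, 0.646, 0.38, 0.168, 0.116
R0 = Σ lx·mx = 4.106 → 4.106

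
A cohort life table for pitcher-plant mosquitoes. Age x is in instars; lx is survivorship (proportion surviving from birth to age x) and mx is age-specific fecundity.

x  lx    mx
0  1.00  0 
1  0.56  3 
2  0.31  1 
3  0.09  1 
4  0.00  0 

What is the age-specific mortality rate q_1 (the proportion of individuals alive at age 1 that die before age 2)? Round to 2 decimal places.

0.45

q_1 = (l_1 − l_2) / l_1 = (0.56 − 0.31) / 0.56
     = 0.25 / 0.56 = 0.446429… → 0.45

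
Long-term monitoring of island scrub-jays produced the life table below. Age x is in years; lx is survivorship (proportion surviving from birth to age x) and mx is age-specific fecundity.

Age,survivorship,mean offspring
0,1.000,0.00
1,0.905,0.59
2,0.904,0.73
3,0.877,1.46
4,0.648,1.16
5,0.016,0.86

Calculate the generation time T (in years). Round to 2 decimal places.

lx·mx: 0, 0.53395, 0.65992, 1.28042, 0.75168, 0.01376 → R0 = 3.23973
x·lx·mx: 0, 0.53395, 1.31984, 3.84126, 3.00672, 0.0688 → Σ = 8.77057
T = 8.77057 / 3.23973 = 2.707192… → 2.71

2.71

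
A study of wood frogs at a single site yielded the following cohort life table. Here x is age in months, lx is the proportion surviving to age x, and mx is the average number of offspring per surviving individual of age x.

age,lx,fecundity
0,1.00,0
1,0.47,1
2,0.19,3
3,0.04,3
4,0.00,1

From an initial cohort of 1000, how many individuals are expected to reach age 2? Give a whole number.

Expected survivors = N0 · l_2 = 1000 × 0.19 = 190 → 190

190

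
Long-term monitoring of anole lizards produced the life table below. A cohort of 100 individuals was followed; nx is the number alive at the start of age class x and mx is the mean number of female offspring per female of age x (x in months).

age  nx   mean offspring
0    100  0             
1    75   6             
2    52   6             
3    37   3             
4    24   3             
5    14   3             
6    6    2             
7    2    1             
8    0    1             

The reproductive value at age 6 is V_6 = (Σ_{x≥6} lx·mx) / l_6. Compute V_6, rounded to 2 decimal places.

2.33

lx = nx/n0 = nx/100: 1, 0.75, 0.52, 0.37, 0.24, 0.14, 0.06, 0.02, 0
lx·mx for x ≥ 6: 0.12, 0.02, 0 → sum = 0.14
V_6 = 0.14 / l_6 = 0.14 / 0.06 = 2.333333… → 2.33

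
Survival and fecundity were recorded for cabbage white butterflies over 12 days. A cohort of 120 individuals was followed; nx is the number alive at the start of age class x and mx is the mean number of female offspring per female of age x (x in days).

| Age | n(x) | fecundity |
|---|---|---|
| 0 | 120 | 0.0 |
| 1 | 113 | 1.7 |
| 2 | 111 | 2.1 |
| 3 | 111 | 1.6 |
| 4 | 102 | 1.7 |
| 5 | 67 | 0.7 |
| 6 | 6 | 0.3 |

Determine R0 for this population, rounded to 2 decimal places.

lx = nx/n0 = nx/120: 1, 0.94167…, 0.925, 0.925, 0.85, 0.55833…, 0.05
lx·mx by age: 0, 1.600833…, 1.9425, 1.48, 1.445, 0.390833…, 0.015
R0 = Σ lx·mx = 6.874167… → 6.87

6.87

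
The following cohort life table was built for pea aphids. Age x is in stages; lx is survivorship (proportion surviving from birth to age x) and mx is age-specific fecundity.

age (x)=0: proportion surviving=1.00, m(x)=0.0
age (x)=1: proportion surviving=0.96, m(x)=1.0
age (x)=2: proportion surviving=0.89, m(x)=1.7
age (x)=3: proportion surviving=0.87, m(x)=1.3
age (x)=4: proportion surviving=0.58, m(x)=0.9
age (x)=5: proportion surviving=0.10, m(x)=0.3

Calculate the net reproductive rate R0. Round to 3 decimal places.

4.156

lx·mx by age: 0, 0.96, 1.513, 1.131, 0.522, 0.03
R0 = Σ lx·mx = 4.156 → 4.156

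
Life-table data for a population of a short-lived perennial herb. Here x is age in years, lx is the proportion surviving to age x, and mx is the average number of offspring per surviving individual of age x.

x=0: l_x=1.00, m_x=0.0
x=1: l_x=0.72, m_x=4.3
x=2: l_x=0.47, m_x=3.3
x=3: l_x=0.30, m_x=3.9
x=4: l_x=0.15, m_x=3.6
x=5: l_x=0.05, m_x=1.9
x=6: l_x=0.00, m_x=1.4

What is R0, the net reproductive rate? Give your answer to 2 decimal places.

lx·mx by age: 0, 3.096, 1.551, 1.17, 0.54, 0.095, 0
R0 = Σ lx·mx = 6.452 → 6.45

6.45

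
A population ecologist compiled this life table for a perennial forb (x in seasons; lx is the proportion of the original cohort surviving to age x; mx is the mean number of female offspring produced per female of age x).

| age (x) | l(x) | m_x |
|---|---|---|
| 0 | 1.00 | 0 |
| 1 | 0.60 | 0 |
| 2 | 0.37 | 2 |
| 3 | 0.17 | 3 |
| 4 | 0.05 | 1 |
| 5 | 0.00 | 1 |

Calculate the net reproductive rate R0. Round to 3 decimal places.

1.300

lx·mx by age: 0, 0, 0.74, 0.51, 0.05, 0
R0 = Σ lx·mx = 1.3 → 1.300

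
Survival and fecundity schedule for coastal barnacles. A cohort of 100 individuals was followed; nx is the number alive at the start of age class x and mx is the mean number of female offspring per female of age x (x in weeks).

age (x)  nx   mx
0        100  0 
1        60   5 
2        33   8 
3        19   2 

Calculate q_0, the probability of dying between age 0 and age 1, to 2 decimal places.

lx = nx/n0 = nx/100: 1, 0.6, 0.33, 0.19
q_0 = (l_0 − l_1) / l_0 = (1 − 0.6) / 1
     = 0.4 / 1 = 0.4 → 0.40

0.40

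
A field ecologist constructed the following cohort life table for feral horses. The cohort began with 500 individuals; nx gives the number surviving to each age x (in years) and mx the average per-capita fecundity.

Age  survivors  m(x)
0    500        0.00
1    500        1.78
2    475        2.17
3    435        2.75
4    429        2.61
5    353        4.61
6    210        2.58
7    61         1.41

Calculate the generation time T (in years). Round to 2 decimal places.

3.54

lx = nx/n0 = nx/500: 1, 1, 0.95, 0.87, 0.858, 0.706, 0.42, 0.122
lx·mx: 0, 1.78, 2.0615, 2.3925, 2.23938, 3.25466, 1.0836, 0.17202 → R0 = 12.98366
x·lx·mx: 0, 1.78, 4.123, 7.1775, 8.95752, 16.2733, 6.5016, 1.20414 → Σ = 46.01706
T = 46.01706 / 12.98366 = 3.544229… → 3.54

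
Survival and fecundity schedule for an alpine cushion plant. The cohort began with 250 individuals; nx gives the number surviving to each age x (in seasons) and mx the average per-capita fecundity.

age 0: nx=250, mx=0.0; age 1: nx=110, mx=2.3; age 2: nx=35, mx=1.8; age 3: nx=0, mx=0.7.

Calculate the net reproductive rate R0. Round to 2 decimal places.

lx = nx/n0 = nx/250: 1, 0.44, 0.14, 0
lx·mx by age: 0, 1.012, 0.252, 0
R0 = Σ lx·mx = 1.264 → 1.26

1.26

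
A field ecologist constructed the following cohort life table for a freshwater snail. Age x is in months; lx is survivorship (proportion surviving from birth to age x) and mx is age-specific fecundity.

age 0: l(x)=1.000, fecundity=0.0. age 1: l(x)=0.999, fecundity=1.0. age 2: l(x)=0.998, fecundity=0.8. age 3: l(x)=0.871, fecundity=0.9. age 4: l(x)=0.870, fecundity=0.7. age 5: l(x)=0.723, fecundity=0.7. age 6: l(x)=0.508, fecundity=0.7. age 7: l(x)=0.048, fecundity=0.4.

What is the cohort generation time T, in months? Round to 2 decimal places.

2.99

lx·mx: 0, 0.999, 0.7984, 0.7839, 0.609, 0.5061, 0.3556, 0.0192 → R0 = 4.0712
x·lx·mx: 0, 0.999, 1.5968, 2.3517, 2.436, 2.5305, 2.1336, 0.1344 → Σ = 12.182
T = 12.182 / 4.0712 = 2.992238… → 2.99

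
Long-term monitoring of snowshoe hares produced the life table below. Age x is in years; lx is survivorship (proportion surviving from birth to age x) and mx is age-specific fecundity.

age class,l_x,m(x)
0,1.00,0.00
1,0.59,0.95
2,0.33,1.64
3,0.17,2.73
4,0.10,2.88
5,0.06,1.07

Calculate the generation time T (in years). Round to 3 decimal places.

lx·mx: 0, 0.5605, 0.5412, 0.4641, 0.288, 0.0642 → R0 = 1.918
x·lx·mx: 0, 0.5605, 1.0824, 1.3923, 1.152, 0.321 → Σ = 4.5082
T = 4.5082 / 1.918 = 2.350469… → 2.350

2.350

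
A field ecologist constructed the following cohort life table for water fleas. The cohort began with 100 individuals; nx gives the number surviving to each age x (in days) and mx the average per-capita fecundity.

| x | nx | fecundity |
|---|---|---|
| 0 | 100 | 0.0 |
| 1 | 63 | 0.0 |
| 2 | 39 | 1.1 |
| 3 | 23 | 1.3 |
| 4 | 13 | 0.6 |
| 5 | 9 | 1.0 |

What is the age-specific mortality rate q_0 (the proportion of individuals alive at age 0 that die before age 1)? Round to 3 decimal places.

lx = nx/n0 = nx/100: 1, 0.63, 0.39, 0.23, 0.13, 0.09
q_0 = (l_0 − l_1) / l_0 = (1 − 0.63) / 1
     = 0.37 / 1 = 0.37 → 0.370

0.370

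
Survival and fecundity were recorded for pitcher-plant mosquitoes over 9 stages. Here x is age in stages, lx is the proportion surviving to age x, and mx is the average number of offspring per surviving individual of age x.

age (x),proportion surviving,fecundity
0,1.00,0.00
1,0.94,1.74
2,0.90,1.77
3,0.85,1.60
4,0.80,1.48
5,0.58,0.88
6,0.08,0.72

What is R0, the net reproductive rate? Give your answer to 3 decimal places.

6.341

lx·mx by age: 0, 1.6356, 1.593, 1.36, 1.184, 0.5104, 0.0576
R0 = Σ lx·mx = 6.3406 → 6.341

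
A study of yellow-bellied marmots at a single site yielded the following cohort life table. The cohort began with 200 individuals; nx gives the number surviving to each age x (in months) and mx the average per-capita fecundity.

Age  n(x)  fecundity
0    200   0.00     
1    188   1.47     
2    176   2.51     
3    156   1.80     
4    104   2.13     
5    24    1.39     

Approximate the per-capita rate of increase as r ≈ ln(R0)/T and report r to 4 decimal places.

lx = nx/n0 = nx/200: 1, 0.94, 0.88, 0.78, 0.52, 0.12
R0 = Σ lx·mx = 0 + 1.3818 + 2.2088 + 1.404 + 1.1076 + 0.1668 = 6.269
Σ x·lx·mx = 15.2758; T = 15.2758/6.269 = 2.43672…
r ≈ ln(R0)/T = ln(6.269)/2.43672… = 0.753315… → 0.7533

0.7533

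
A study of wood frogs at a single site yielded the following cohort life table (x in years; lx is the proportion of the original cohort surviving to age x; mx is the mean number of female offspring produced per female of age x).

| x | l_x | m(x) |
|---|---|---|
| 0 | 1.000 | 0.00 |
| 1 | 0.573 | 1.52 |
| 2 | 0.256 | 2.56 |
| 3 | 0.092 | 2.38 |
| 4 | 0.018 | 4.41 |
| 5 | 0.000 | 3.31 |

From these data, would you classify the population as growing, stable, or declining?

growing

R0 = Σ lx·mx = 0 + 0.87096 + 0.65536 + 0.21896 + 0.07938 + 0 = 1.82466
R0 > 1, so the population is growing.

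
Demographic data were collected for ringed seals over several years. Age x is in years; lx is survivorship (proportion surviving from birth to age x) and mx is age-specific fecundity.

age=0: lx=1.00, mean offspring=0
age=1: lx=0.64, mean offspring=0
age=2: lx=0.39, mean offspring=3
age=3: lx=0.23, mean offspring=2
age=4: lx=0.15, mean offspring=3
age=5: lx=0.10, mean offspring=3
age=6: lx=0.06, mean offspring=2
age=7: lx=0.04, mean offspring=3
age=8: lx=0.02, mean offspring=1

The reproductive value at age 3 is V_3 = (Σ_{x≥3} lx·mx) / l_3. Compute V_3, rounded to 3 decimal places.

6.391

lx·mx for x ≥ 3: 0.46, 0.45, 0.3, 0.12, 0.12, 0.02 → sum = 1.47
V_3 = 1.47 / l_3 = 1.47 / 0.23 = 6.391304… → 6.391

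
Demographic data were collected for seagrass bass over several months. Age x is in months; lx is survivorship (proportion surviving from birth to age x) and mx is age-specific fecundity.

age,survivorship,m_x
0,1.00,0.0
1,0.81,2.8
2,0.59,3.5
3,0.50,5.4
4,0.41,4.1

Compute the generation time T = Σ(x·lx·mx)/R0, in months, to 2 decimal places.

lx·mx: 0, 2.268, 2.065, 2.7, 1.681 → R0 = 8.714
x·lx·mx: 0, 2.268, 4.13, 8.1, 6.724 → Σ = 21.222
T = 21.222 / 8.714 = 2.435391… → 2.44

2.44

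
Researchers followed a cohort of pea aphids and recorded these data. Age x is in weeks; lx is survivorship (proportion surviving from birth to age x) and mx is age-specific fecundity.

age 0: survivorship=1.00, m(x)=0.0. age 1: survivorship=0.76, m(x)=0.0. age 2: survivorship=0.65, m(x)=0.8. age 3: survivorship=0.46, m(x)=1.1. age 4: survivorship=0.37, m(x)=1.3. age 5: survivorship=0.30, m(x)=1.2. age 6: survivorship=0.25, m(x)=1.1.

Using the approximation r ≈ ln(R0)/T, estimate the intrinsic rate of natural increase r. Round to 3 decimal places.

0.206

R0 = Σ lx·mx = 0 + 0 + 0.52 + 0.506 + 0.481 + 0.36 + 0.275 = 2.142
Σ x·lx·mx = 7.932; T = 7.932/2.142 = 3.70308…
r ≈ ln(R0)/T = ln(2.142)/3.70308… = 0.2057… → 0.206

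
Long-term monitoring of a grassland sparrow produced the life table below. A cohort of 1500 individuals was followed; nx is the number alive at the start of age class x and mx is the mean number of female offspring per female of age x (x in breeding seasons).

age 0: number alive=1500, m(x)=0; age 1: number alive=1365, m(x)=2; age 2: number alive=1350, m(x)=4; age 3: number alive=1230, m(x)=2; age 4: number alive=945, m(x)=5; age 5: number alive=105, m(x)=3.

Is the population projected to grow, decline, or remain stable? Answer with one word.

lx = nx/n0 = nx/1500: 1, 0.91, 0.9, 0.82, 0.63, 0.07
R0 = Σ lx·mx = 0 + 1.82 + 3.6 + 1.64 + 3.15 + 0.21 = 10.42
R0 > 1, so the population is growing.

growing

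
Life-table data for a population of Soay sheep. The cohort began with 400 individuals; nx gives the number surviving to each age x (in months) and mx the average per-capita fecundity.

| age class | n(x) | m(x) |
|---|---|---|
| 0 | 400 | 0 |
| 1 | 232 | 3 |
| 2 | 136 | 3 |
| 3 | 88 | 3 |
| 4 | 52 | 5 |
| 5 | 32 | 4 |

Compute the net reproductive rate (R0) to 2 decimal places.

4.39

lx = nx/n0 = nx/400: 1, 0.58, 0.34, 0.22, 0.13, 0.08
lx·mx by age: 0, 1.74, 1.02, 0.66, 0.65, 0.32
R0 = Σ lx·mx = 4.39 → 4.39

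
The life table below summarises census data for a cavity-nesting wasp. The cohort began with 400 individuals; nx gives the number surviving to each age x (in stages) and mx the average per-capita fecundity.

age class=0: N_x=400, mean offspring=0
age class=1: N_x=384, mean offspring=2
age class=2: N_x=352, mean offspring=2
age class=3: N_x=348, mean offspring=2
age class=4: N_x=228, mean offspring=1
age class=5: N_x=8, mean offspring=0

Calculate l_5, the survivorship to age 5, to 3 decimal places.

0.020

l_5 = n_5/n_0 = 8/400 = 0.02 → 0.020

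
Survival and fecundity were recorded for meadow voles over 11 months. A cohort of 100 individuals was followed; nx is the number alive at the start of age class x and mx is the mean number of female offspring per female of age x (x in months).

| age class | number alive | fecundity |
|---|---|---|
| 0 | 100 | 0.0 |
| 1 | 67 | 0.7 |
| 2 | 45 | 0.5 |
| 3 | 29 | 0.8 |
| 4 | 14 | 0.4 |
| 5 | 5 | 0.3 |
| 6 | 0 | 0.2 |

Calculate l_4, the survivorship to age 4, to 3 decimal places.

l_4 = n_4/n_0 = 14/100 = 0.14 → 0.140

0.140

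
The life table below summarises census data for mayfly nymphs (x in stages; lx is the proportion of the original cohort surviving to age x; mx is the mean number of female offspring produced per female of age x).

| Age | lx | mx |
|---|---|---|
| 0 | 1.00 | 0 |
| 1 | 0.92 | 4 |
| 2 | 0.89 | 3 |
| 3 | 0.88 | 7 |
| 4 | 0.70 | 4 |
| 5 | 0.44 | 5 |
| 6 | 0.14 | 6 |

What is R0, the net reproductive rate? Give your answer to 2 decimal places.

18.35

lx·mx by age: 0, 3.68, 2.67, 6.16, 2.8, 2.2, 0.84
R0 = Σ lx·mx = 18.35 → 18.35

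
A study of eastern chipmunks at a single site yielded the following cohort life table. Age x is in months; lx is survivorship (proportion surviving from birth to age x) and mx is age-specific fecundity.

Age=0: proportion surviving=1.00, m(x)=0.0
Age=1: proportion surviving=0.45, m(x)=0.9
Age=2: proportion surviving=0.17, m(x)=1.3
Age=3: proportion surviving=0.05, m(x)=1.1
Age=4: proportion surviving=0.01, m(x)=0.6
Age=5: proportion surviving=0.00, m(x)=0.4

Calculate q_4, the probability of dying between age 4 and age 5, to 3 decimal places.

1.000

q_4 = (l_4 − l_5) / l_4 = (0.01 − 0) / 0.01
     = 0.01 / 0.01 = 1 → 1.000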